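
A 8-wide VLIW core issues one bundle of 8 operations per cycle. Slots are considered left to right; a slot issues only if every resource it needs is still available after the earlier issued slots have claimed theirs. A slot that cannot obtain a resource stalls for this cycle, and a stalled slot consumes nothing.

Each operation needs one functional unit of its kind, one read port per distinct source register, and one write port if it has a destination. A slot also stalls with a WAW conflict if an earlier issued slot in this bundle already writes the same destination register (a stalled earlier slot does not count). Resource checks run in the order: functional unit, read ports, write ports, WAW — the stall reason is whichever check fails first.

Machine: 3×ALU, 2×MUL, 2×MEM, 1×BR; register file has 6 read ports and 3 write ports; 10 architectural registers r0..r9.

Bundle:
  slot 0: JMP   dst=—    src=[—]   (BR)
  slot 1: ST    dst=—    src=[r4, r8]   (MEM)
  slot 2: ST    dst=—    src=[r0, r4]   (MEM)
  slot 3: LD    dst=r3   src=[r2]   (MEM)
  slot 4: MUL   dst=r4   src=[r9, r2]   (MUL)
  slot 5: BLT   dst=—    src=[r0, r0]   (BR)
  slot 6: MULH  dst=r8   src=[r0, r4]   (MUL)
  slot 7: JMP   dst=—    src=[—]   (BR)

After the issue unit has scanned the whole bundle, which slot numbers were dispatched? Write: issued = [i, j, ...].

issued = [0, 1, 2, 4]

slot 0 (BR): ISSUE — free A3,Mu2,Ld2,B0 rp6 wp3
slot 1 (MEM): ISSUE — free A3,Mu2,Ld1,B0 rp4 wp3
slot 2 (MEM): ISSUE — free A3,Mu2,Ld0,B0 rp2 wp3
slot 3 (MEM): stall FU — free A3,Mu2,Ld0,B0 rp2 wp3
slot 4 (MUL): ISSUE — free A3,Mu1,Ld0,B0 rp0 wp2
slot 5 (BR): stall FU — free A3,Mu1,Ld0,B0 rp0 wp2
slot 6 (MUL): stall RD_PORT — free A3,Mu1,Ld0,B0 rp0 wp2
slot 7 (BR): stall FU — free A3,Mu1,Ld0,B0 rp0 wp2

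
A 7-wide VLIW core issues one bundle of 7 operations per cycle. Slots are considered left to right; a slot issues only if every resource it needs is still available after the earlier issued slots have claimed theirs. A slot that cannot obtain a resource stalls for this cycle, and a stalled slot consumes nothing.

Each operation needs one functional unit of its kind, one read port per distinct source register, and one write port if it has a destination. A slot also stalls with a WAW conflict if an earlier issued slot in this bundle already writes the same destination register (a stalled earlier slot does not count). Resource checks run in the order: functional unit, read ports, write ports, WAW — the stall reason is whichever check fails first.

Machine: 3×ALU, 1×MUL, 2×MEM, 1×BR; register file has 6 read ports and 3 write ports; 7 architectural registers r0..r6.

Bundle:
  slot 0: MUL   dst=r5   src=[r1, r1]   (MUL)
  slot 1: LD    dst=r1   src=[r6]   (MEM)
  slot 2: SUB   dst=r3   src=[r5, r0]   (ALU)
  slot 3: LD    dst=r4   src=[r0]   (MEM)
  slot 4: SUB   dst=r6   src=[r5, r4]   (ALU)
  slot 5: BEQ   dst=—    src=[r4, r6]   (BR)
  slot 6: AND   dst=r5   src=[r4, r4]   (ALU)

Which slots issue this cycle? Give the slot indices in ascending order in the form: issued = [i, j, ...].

#0 MUL src=r1,r1 dispatched  <A:3 Mu:0 Ld:2 B:1 rd:5 wr:2>
#1 MEM src=r6 dispatched  <A:3 Mu:0 Ld:1 B:1 rd:4 wr:1>
#2 ALU src=r5,r0 dispatched  <A:2 Mu:0 Ld:1 B:1 rd:2 wr:0>
#3 MEM src=r0 held:WR_PORT  <A:2 Mu:0 Ld:1 B:1 rd:2 wr:0>
#4 ALU src=r5,r4 held:WR_PORT  <A:2 Mu:0 Ld:1 B:1 rd:2 wr:0>
#5 BR src=r4,r6 dispatched  <A:2 Mu:0 Ld:1 B:0 rd:0 wr:0>
#6 ALU src=r4,r4 held:RD_PORT  <A:2 Mu:0 Ld:1 B:0 rd:0 wr:0>

issued = [0, 1, 2, 5]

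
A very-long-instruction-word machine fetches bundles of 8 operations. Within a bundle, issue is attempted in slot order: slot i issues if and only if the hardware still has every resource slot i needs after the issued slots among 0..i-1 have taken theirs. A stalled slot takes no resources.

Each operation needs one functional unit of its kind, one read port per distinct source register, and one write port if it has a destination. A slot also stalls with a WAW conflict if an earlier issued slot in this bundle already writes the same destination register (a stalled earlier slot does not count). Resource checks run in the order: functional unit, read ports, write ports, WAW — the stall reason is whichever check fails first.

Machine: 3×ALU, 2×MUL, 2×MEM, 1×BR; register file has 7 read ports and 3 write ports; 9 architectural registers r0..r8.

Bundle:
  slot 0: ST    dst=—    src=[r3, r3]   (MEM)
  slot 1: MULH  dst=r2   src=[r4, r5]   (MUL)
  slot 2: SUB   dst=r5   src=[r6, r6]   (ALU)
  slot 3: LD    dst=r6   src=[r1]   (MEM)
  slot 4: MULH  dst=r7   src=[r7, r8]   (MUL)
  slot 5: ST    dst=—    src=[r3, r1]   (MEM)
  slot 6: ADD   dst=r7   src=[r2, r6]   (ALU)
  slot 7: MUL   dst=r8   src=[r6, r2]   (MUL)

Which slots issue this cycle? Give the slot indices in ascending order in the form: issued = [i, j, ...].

[0] MEM needs rd=1 wr=0: ok; after: ALU=3 MUL=2 MEM=1 BR=1, R=6, W=3
[1] MUL needs rd=2 wr=1: ok; after: ALU=3 MUL=1 MEM=1 BR=1, R=4, W=2
[2] ALU needs rd=1 wr=1: ok; after: ALU=2 MUL=1 MEM=1 BR=1, R=3, W=1
[3] MEM needs rd=1 wr=1: ok; after: ALU=2 MUL=1 MEM=0 BR=1, R=2, W=0
[4] MUL needs rd=2 wr=1: WR_PORT; after: ALU=2 MUL=1 MEM=0 BR=1, R=2, W=0
[5] MEM needs rd=2 wr=0: FU; after: ALU=2 MUL=1 MEM=0 BR=1, R=2, W=0
[6] ALU needs rd=2 wr=1: WR_PORT; after: ALU=2 MUL=1 MEM=0 BR=1, R=2, W=0
[7] MUL needs rd=2 wr=1: WR_PORT; after: ALU=2 MUL=1 MEM=0 BR=1, R=2, W=0

issued = [0, 1, 2, 3]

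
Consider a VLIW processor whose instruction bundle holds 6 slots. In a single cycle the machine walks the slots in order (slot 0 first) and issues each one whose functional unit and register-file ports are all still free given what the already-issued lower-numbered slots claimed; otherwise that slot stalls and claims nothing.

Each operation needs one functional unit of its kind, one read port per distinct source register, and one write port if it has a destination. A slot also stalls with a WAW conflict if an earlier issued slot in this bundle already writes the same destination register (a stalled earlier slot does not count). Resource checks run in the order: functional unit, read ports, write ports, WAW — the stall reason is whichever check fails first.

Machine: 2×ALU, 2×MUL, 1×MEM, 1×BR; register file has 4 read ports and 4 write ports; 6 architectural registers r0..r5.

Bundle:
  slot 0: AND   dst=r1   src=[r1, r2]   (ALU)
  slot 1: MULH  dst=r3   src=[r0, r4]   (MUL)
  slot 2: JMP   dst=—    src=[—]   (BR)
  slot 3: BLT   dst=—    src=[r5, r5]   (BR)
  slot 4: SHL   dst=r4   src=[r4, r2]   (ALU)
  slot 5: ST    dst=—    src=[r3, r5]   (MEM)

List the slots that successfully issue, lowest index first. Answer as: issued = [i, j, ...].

#0 ALU src=r1,r2 dispatched  <A:1 Mu:2 Ld:1 B:1 rd:2 wr:3>
#1 MUL src=r0,r4 dispatched  <A:1 Mu:1 Ld:1 B:1 rd:0 wr:2>
#2 BR src=- dispatched  <A:1 Mu:1 Ld:1 B:0 rd:0 wr:2>
#3 BR src=r5,r5 held:FU  <A:1 Mu:1 Ld:1 B:0 rd:0 wr:2>
#4 ALU src=r4,r2 held:RD_PORT  <A:1 Mu:1 Ld:1 B:0 rd:0 wr:2>
#5 MEM src=r3,r5 held:RD_PORT  <A:1 Mu:1 Ld:1 B:0 rd:0 wr:2>

issued = [0, 1, 2]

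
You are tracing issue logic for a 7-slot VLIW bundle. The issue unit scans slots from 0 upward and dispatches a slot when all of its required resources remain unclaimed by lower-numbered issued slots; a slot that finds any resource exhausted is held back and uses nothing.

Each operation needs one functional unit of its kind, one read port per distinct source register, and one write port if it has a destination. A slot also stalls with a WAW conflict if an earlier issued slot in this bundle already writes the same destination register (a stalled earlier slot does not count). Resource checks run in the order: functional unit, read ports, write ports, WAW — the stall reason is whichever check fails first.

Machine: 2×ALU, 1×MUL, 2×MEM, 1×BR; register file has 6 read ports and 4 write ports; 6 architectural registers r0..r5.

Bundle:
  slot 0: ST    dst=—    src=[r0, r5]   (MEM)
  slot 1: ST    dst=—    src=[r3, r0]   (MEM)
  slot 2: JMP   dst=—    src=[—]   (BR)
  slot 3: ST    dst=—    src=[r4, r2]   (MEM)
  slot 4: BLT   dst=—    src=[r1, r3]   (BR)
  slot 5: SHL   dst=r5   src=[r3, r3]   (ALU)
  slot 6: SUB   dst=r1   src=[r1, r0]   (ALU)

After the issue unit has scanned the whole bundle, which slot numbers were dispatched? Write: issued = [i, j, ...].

issued = [0, 1, 2, 5]

(0) want 1×MEM +2rd +0wr — yes → AL2|MU1|ME1|BR1|rd4|wr4
(1) want 1×MEM +2rd +0wr — yes → AL2|MU1|ME0|BR1|rd2|wr4
(2) want 1×BR +0rd +0wr — yes → AL2|MU1|ME0|BR0|rd2|wr4
(3) want 1×MEM +2rd +0wr — FU → AL2|MU1|ME0|BR0|rd2|wr4
(4) want 1×BR +2rd +0wr — FU → AL2|MU1|ME0|BR0|rd2|wr4
(5) want 1×ALU +1rd +1wr — yes → AL1|MU1|ME0|BR0|rd1|wr3
(6) want 1×ALU +2rd +1wr — RD_PORT → AL1|MU1|ME0|BR0|rd1|wr3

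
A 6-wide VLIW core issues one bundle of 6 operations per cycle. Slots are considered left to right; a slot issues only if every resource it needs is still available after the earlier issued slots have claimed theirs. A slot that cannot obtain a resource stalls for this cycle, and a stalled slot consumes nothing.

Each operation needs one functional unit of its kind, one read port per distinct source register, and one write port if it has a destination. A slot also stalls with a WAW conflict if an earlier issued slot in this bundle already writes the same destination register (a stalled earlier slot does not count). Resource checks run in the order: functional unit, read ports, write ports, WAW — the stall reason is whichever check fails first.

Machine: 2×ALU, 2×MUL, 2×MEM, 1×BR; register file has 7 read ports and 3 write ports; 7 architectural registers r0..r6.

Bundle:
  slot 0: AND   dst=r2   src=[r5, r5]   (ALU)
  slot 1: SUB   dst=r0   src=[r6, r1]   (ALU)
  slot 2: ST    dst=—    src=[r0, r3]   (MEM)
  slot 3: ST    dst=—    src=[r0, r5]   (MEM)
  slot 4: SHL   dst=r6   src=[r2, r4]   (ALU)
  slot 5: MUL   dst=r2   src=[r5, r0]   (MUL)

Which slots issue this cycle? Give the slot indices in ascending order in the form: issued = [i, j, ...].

issued = [0, 1, 2, 3]

  0. ALU→r2 ⇒ go  {1A/2Mu/2Ld/1B | 6r 2w}
  1. ALU→r0 ⇒ go  {0A/2Mu/2Ld/1B | 4r 1w}
  2. MEM ⇒ go  {0A/2Mu/1Ld/1B | 2r 1w}
  3. MEM ⇒ go  {0A/2Mu/0Ld/1B | 0r 1w}
  4. ALU→r6 ⇒ no(FU)  {0A/2Mu/0Ld/1B | 0r 1w}
  5. MUL→r2 ⇒ no(RD_PORT)  {0A/2Mu/0Ld/1B | 0r 1w}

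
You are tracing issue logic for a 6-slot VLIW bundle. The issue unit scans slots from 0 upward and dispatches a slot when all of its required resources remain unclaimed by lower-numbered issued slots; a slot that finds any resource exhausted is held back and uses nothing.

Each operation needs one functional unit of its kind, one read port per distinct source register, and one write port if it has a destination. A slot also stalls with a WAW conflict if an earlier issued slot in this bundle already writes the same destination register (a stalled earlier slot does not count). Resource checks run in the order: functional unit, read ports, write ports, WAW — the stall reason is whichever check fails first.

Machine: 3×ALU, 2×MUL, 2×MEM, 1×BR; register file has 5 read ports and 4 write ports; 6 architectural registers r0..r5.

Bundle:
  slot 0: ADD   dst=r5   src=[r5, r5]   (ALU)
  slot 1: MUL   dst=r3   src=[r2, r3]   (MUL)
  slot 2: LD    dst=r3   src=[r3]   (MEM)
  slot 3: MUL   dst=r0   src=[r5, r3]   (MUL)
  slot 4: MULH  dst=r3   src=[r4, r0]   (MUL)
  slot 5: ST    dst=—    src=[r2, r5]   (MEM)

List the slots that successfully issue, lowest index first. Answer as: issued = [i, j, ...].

[0] ALU needs rd=1 wr=1: ok; after: ALU=2 MUL=2 MEM=2 BR=1, R=4, W=3
[1] MUL needs rd=2 wr=1: ok; after: ALU=2 MUL=1 MEM=2 BR=1, R=2, W=2
[2] MEM needs rd=1 wr=1: WAW; after: ALU=2 MUL=1 MEM=2 BR=1, R=2, W=2
[3] MUL needs rd=2 wr=1: ok; after: ALU=2 MUL=0 MEM=2 BR=1, R=0, W=1
[4] MUL needs rd=2 wr=1: FU; after: ALU=2 MUL=0 MEM=2 BR=1, R=0, W=1
[5] MEM needs rd=2 wr=0: RD_PORT; after: ALU=2 MUL=0 MEM=2 BR=1, R=0, W=1

issued = [0, 1, 3]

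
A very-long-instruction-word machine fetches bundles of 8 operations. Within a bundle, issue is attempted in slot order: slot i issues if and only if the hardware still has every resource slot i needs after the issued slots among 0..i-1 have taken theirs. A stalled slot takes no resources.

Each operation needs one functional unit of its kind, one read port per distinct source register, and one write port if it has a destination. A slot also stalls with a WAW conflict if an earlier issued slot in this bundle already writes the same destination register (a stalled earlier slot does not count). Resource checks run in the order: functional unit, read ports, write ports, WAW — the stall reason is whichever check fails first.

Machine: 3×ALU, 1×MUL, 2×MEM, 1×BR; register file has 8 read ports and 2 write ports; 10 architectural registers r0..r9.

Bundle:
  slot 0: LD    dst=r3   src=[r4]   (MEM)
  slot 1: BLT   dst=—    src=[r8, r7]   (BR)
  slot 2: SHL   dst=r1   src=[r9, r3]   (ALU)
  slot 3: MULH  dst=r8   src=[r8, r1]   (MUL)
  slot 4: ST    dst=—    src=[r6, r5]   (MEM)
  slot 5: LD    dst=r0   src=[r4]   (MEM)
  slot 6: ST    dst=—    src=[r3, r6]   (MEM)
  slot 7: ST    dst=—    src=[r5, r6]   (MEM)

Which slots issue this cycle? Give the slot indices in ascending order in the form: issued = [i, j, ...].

issued = [0, 1, 2, 4]

(0) want 1×MEM +1rd +1wr — yes → AL3|MU1|ME1|BR1|rd7|wr1
(1) want 1×BR +2rd +0wr — yes → AL3|MU1|ME1|BR0|rd5|wr1
(2) want 1×ALU +2rd +1wr — yes → AL2|MU1|ME1|BR0|rd3|wr0
(3) want 1×MUL +2rd +1wr — WR_PORT → AL2|MU1|ME1|BR0|rd3|wr0
(4) want 1×MEM +2rd +0wr — yes → AL2|MU1|ME0|BR0|rd1|wr0
(5) want 1×MEM +1rd +1wr — FU → AL2|MU1|ME0|BR0|rd1|wr0
(6) want 1×MEM +2rd +0wr — FU → AL2|MU1|ME0|BR0|rd1|wr0
(7) want 1×MEM +2rd +0wr — FU → AL2|MU1|ME0|BR0|rd1|wr0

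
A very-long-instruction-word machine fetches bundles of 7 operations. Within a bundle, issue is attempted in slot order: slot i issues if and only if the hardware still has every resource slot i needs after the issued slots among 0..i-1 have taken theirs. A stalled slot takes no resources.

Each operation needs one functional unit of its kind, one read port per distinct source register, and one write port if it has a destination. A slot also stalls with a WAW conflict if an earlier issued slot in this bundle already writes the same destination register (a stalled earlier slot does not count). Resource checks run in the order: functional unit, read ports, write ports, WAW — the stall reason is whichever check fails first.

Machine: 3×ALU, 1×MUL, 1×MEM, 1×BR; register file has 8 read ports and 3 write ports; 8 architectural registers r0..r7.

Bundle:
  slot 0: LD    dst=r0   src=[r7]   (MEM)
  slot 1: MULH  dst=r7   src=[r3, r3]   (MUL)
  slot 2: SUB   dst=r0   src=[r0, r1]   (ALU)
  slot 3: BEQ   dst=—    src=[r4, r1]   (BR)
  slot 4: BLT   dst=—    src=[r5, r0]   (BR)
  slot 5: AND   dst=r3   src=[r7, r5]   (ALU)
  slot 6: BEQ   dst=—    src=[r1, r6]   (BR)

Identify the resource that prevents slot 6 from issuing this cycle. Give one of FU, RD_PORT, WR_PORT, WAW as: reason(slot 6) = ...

  0. MEM→r0 ⇒ go  {3A/1Mu/0Ld/1B | 7r 2w}
  1. MUL→r7 ⇒ go  {3A/0Mu/0Ld/1B | 6r 1w}
  2. ALU→r0 ⇒ no(WAW)  {3A/0Mu/0Ld/1B | 6r 1w}
  3. BR ⇒ go  {3A/0Mu/0Ld/0B | 4r 1w}
  4. BR ⇒ no(FU)  {3A/0Mu/0Ld/0B | 4r 1w}
  5. ALU→r3 ⇒ go  {2A/0Mu/0Ld/0B | 2r 0w}
  6. BR ⇒ no(FU)  {2A/0Mu/0Ld/0B | 2r 0w}

reason(slot 6) = FU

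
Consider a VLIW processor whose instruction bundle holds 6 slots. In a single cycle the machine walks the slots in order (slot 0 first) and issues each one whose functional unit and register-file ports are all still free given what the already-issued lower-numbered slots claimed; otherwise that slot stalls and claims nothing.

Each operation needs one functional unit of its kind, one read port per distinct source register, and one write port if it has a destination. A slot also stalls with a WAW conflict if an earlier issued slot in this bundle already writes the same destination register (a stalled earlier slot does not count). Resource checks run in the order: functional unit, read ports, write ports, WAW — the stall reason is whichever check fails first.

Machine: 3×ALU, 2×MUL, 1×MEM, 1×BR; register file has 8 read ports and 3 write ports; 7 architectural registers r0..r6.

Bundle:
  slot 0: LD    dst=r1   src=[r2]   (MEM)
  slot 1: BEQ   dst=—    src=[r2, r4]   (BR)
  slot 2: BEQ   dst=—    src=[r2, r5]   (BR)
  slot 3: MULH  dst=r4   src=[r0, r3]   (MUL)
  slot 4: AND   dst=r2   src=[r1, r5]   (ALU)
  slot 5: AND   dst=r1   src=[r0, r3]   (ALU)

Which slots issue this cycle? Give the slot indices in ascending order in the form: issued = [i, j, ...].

issued = [0, 1, 3, 4]

(0) want 1×MEM +1rd +1wr — yes → AL3|MU2|ME0|BR1|rd7|wr2
(1) want 1×BR +2rd +0wr — yes → AL3|MU2|ME0|BR0|rd5|wr2
(2) want 1×BR +2rd +0wr — FU → AL3|MU2|ME0|BR0|rd5|wr2
(3) want 1×MUL +2rd +1wr — yes → AL3|MU1|ME0|BR0|rd3|wr1
(4) want 1×ALU +2rd +1wr — yes → AL2|MU1|ME0|BR0|rd1|wr0
(5) want 1×ALU +2rd +1wr — RD_PORT → AL2|MU1|ME0|BR0|rd1|wr0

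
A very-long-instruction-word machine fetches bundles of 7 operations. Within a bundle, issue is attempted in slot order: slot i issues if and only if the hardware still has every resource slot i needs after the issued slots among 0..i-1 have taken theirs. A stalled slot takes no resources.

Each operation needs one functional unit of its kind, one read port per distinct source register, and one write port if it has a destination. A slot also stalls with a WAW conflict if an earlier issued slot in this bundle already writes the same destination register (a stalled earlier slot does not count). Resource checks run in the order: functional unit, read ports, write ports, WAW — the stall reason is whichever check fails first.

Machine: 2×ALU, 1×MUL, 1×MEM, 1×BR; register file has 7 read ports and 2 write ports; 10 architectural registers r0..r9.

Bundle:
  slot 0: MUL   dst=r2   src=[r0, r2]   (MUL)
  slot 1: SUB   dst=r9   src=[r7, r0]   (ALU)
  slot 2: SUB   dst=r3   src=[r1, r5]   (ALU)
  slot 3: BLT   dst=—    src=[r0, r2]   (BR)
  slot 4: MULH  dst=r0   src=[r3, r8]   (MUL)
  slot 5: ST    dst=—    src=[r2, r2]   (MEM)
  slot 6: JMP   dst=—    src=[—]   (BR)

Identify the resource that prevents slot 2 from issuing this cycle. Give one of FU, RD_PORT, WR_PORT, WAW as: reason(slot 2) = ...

reason(slot 2) = WR_PORT

(0) want 1×MUL +2rd +1wr — yes → AL2|MU0|ME1|BR1|rd5|wr1
(1) want 1×ALU +2rd +1wr — yes → AL1|MU0|ME1|BR1|rd3|wr0
(2) want 1×ALU +2rd +1wr — WR_PORT → AL1|MU0|ME1|BR1|rd3|wr0
(3) want 1×BR +2rd +0wr — yes → AL1|MU0|ME1|BR0|rd1|wr0
(4) want 1×MUL +2rd +1wr — FU → AL1|MU0|ME1|BR0|rd1|wr0
(5) want 1×MEM +1rd +0wr — yes → AL1|MU0|ME0|BR0|rd0|wr0
(6) want 1×BR +0rd +0wr — FU → AL1|MU0|ME0|BR0|rd0|wr0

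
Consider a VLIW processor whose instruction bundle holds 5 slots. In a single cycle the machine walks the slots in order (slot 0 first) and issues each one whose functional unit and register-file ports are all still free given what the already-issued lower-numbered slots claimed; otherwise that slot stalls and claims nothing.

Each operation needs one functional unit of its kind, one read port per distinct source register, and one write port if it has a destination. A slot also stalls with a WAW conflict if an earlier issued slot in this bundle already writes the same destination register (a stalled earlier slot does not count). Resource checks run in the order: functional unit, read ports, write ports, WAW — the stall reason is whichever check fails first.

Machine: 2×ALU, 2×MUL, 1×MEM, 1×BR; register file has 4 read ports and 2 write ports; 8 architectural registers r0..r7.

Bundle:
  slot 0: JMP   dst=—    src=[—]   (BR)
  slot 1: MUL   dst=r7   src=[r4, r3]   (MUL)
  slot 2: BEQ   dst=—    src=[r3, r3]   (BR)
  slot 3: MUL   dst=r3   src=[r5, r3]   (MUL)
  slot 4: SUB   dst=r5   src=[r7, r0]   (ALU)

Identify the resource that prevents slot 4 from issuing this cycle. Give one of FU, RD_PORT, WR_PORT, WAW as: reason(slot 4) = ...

reason(slot 4) = RD_PORT

#0 BR src=- dispatched  <A:2 Mu:2 Ld:1 B:0 rd:4 wr:2>
#1 MUL src=r4,r3 dispatched  <A:2 Mu:1 Ld:1 B:0 rd:2 wr:1>
#2 BR src=r3,r3 held:FU  <A:2 Mu:1 Ld:1 B:0 rd:2 wr:1>
#3 MUL src=r5,r3 dispatched  <A:2 Mu:0 Ld:1 B:0 rd:0 wr:0>
#4 ALU src=r7,r0 held:RD_PORT  <A:2 Mu:0 Ld:1 B:0 rd:0 wr:0>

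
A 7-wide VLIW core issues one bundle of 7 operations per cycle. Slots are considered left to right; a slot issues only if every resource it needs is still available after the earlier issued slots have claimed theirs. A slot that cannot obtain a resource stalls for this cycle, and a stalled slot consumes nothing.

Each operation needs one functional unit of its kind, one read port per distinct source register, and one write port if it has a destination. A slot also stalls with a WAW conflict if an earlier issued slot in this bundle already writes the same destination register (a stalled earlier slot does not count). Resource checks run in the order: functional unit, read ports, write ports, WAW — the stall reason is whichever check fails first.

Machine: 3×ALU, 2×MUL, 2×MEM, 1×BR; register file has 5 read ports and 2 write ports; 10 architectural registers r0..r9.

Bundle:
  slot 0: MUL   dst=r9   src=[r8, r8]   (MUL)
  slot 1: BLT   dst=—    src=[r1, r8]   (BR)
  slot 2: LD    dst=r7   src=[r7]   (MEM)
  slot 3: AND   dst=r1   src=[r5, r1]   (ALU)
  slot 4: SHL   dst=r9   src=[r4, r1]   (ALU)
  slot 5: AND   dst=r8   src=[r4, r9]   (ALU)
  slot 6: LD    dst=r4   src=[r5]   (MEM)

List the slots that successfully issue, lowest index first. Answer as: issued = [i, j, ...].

(0) want 1×MUL +1rd +1wr — yes → AL3|MU1|ME2|BR1|rd4|wr1
(1) want 1×BR +2rd +0wr — yes → AL3|MU1|ME2|BR0|rd2|wr1
(2) want 1×MEM +1rd +1wr — yes → AL3|MU1|ME1|BR0|rd1|wr0
(3) want 1×ALU +2rd +1wr — RD_PORT → AL3|MU1|ME1|BR0|rd1|wr0
(4) want 1×ALU +2rd +1wr — RD_PORT → AL3|MU1|ME1|BR0|rd1|wr0
(5) want 1×ALU +2rd +1wr — RD_PORT → AL3|MU1|ME1|BR0|rd1|wr0
(6) want 1×MEM +1rd +1wr — WR_PORT → AL3|MU1|ME1|BR0|rd1|wr0

issued = [0, 1, 2]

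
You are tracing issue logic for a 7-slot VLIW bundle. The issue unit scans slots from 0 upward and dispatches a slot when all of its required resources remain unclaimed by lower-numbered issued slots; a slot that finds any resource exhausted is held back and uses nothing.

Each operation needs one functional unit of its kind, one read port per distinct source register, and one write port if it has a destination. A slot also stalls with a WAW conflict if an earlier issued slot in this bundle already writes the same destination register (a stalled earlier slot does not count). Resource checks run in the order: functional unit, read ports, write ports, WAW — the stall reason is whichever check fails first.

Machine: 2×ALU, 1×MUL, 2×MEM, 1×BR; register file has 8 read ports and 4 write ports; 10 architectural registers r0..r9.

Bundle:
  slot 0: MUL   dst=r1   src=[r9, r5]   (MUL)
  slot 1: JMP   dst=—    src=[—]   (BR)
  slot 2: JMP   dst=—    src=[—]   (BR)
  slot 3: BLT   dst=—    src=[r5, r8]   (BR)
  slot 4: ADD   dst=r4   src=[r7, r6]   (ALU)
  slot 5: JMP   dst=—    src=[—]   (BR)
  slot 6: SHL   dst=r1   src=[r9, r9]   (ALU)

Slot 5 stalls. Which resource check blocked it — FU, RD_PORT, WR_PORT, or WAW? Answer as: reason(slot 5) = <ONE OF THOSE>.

(0) want 1×MUL +2rd +1wr — yes → AL2|MU0|ME2|BR1|rd6|wr3
(1) want 1×BR +0rd +0wr — yes → AL2|MU0|ME2|BR0|rd6|wr3
(2) want 1×BR +0rd +0wr — FU → AL2|MU0|ME2|BR0|rd6|wr3
(3) want 1×BR +2rd +0wr — FU → AL2|MU0|ME2|BR0|rd6|wr3
(4) want 1×ALU +2rd +1wr — yes → AL1|MU0|ME2|BR0|rd4|wr2
(5) want 1×BR +0rd +0wr — FU → AL1|MU0|ME2|BR0|rd4|wr2
(6) want 1×ALU +1rd +1wr — WAW → AL1|MU0|ME2|BR0|rd4|wr2

reason(slot 5) = FU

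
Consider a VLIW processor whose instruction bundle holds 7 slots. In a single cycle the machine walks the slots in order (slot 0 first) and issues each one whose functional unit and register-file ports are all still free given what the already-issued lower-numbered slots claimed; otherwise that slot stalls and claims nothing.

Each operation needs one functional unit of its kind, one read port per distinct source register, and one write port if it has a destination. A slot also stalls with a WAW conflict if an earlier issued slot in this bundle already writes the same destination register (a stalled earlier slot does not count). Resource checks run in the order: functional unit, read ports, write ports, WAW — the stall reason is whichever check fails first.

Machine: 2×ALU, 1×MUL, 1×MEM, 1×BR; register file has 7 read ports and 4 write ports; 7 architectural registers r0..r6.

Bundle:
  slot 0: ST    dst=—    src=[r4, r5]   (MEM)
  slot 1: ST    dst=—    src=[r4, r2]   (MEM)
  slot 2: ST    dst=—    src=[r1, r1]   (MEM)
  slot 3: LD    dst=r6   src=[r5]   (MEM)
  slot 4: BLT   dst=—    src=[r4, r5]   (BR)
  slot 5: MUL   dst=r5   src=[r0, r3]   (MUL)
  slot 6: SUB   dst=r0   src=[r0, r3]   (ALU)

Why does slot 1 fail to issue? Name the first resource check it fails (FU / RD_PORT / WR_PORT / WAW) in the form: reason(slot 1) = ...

  0. MEM ⇒ go  {2A/1Mu/0Ld/1B | 5r 4w}
  1. MEM ⇒ no(FU)  {2A/1Mu/0Ld/1B | 5r 4w}
  2. MEM ⇒ no(FU)  {2A/1Mu/0Ld/1B | 5r 4w}
  3. MEM→r6 ⇒ no(FU)  {2A/1Mu/0Ld/1B | 5r 4w}
  4. BR ⇒ go  {2A/1Mu/0Ld/0B | 3r 4w}
  5. MUL→r5 ⇒ go  {2A/0Mu/0Ld/0B | 1r 3w}
  6. ALU→r0 ⇒ no(RD_PORT)  {2A/0Mu/0Ld/0B | 1r 3w}

reason(slot 1) = FU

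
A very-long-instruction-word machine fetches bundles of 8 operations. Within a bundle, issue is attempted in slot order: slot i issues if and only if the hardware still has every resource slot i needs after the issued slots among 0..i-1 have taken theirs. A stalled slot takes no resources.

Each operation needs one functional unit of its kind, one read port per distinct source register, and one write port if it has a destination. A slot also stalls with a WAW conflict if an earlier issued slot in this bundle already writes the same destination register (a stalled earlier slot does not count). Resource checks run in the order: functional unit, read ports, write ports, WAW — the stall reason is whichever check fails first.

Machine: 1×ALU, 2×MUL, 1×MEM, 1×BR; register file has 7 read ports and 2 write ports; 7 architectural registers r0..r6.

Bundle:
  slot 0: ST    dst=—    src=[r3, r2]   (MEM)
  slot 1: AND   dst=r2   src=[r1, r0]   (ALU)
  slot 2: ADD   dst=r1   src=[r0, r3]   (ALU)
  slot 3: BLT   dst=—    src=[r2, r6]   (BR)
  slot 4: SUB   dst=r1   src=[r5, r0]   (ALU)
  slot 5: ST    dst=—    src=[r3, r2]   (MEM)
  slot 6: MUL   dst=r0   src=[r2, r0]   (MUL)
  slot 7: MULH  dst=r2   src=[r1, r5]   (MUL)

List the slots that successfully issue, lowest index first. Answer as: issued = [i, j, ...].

[0] MEM needs rd=2 wr=0: ok; after: ALU=1 MUL=2 MEM=0 BR=1, R=5, W=2
[1] ALU needs rd=2 wr=1: ok; after: ALU=0 MUL=2 MEM=0 BR=1, R=3, W=1
[2] ALU needs rd=2 wr=1: FU; after: ALU=0 MUL=2 MEM=0 BR=1, R=3, W=1
[3] BR needs rd=2 wr=0: ok; after: ALU=0 MUL=2 MEM=0 BR=0, R=1, W=1
[4] ALU needs rd=2 wr=1: FU; after: ALU=0 MUL=2 MEM=0 BR=0, R=1, W=1
[5] MEM needs rd=2 wr=0: FU; after: ALU=0 MUL=2 MEM=0 BR=0, R=1, W=1
[6] MUL needs rd=2 wr=1: RD_PORT; after: ALU=0 MUL=2 MEM=0 BR=0, R=1, W=1
[7] MUL needs rd=2 wr=1: RD_PORT; after: ALU=0 MUL=2 MEM=0 BR=0, R=1, W=1

issued = [0, 1, 3]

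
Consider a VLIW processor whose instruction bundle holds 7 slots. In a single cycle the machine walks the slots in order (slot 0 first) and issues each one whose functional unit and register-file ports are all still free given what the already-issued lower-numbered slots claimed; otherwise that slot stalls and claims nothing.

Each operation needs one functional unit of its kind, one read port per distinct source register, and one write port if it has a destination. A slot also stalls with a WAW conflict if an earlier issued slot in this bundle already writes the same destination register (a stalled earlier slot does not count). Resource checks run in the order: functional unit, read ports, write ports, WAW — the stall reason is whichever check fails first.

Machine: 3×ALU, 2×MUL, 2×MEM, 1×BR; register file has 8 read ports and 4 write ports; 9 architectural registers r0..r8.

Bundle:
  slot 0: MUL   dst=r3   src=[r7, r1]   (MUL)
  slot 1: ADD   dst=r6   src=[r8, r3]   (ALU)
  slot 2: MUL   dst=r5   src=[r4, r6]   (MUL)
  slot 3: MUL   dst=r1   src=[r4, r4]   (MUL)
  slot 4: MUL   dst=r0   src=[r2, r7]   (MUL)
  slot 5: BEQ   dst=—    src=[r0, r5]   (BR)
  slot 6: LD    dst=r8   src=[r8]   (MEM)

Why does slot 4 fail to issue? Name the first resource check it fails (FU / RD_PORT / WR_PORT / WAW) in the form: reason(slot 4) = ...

(0) want 1×MUL +2rd +1wr — yes → AL3|MU1|ME2|BR1|rd6|wr3
(1) want 1×ALU +2rd +1wr — yes → AL2|MU1|ME2|BR1|rd4|wr2
(2) want 1×MUL +2rd +1wr — yes → AL2|MU0|ME2|BR1|rd2|wr1
(3) want 1×MUL +1rd +1wr — FU → AL2|MU0|ME2|BR1|rd2|wr1
(4) want 1×MUL +2rd +1wr — FU → AL2|MU0|ME2|BR1|rd2|wr1
(5) want 1×BR +2rd +0wr — yes → AL2|MU0|ME2|BR0|rd0|wr1
(6) want 1×MEM +1rd +1wr — RD_PORT → AL2|MU0|ME2|BR0|rd0|wr1

reason(slot 4) = FU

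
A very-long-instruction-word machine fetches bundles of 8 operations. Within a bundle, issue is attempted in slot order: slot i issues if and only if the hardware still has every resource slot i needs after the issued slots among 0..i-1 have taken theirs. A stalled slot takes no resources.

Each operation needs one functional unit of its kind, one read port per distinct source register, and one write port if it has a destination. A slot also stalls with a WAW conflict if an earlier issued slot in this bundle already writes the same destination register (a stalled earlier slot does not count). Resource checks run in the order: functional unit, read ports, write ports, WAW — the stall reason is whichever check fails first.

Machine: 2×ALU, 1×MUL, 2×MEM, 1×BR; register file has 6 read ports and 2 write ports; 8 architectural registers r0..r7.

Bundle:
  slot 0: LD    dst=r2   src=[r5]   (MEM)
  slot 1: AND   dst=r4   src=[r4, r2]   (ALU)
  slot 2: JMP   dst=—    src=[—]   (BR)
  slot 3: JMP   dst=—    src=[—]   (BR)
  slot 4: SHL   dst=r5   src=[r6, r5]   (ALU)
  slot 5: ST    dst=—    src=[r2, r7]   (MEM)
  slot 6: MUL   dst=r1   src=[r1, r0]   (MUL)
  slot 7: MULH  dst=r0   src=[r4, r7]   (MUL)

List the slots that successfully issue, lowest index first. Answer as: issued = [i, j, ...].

(0) want 1×MEM +1rd +1wr — yes → AL2|MU1|ME1|BR1|rd5|wr1
(1) want 1×ALU +2rd +1wr — yes → AL1|MU1|ME1|BR1|rd3|wr0
(2) want 1×BR +0rd +0wr — yes → AL1|MU1|ME1|BR0|rd3|wr0
(3) want 1×BR +0rd +0wr — FU → AL1|MU1|ME1|BR0|rd3|wr0
(4) want 1×ALU +2rd +1wr — WR_PORT → AL1|MU1|ME1|BR0|rd3|wr0
(5) want 1×MEM +2rd +0wr — yes → AL1|MU1|ME0|BR0|rd1|wr0
(6) want 1×MUL +2rd +1wr — RD_PORT → AL1|MU1|ME0|BR0|rd1|wr0
(7) want 1×MUL +2rd +1wr — RD_PORT → AL1|MU1|ME0|BR0|rd1|wr0

issued = [0, 1, 2, 5]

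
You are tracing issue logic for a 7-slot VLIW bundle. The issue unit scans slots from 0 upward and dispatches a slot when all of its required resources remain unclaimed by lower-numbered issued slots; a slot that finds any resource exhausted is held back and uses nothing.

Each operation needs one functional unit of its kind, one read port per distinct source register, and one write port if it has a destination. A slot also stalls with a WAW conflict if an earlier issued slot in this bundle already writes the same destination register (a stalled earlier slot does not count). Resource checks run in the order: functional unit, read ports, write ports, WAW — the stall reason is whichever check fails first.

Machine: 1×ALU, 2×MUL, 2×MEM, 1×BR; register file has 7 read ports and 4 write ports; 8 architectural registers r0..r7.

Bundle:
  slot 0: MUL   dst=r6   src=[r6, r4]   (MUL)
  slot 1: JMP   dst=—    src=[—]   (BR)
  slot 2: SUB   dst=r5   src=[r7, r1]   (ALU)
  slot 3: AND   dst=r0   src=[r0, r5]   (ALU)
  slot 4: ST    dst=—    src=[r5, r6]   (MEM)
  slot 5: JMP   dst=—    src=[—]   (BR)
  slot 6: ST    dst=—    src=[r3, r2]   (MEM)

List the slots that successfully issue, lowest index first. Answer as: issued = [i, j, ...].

[0] MUL needs rd=2 wr=1: ok; after: ALU=1 MUL=1 MEM=2 BR=1, R=5, W=3
[1] BR needs rd=0 wr=0: ok; after: ALU=1 MUL=1 MEM=2 BR=0, R=5, W=3
[2] ALU needs rd=2 wr=1: ok; after: ALU=0 MUL=1 MEM=2 BR=0, R=3, W=2
[3] ALU needs rd=2 wr=1: FU; after: ALU=0 MUL=1 MEM=2 BR=0, R=3, W=2
[4] MEM needs rd=2 wr=0: ok; after: ALU=0 MUL=1 MEM=1 BR=0, R=1, W=2
[5] BR needs rd=0 wr=0: FU; after: ALU=0 MUL=1 MEM=1 BR=0, R=1, W=2
[6] MEM needs rd=2 wr=0: RD_PORT; after: ALU=0 MUL=1 MEM=1 BR=0, R=1, W=2

issued = [0, 1, 2, 4]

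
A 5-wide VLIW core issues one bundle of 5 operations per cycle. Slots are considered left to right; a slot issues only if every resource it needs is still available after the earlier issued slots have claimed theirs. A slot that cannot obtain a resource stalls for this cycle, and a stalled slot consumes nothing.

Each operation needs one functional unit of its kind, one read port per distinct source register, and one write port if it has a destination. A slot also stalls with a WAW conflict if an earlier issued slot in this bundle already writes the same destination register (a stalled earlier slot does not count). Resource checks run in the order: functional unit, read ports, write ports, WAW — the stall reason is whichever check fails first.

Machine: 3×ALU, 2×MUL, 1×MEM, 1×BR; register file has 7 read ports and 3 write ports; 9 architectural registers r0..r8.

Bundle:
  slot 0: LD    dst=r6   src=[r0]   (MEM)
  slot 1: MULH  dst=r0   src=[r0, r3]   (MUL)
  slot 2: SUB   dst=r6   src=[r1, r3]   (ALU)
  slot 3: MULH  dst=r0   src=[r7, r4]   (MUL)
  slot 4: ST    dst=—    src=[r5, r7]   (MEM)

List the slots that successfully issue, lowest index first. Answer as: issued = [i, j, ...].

slot 0 (MEM): ISSUE — free A3,Mu2,Ld0,B1 rp6 wp2
slot 1 (MUL): ISSUE — free A3,Mu1,Ld0,B1 rp4 wp1
slot 2 (ALU): stall WAW — free A3,Mu1,Ld0,B1 rp4 wp1
slot 3 (MUL): stall WAW — free A3,Mu1,Ld0,B1 rp4 wp1
slot 4 (MEM): stall FU — free A3,Mu1,Ld0,B1 rp4 wp1

issued = [0, 1]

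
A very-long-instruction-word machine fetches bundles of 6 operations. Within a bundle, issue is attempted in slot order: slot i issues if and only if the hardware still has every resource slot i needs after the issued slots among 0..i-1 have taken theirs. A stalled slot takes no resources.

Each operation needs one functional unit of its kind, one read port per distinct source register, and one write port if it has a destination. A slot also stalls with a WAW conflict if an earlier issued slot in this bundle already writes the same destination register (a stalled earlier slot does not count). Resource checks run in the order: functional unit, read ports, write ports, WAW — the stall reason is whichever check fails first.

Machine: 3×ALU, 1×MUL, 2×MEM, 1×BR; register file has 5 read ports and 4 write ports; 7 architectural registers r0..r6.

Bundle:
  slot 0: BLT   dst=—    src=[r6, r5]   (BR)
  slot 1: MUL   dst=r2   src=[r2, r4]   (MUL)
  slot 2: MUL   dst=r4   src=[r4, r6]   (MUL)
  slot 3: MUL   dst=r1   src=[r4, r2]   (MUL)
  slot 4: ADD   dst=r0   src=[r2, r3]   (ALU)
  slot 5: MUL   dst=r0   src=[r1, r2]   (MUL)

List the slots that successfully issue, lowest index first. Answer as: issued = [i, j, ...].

(0) want 1×BR +2rd +0wr — yes → AL3|MU1|ME2|BR0|rd3|wr4
(1) want 1×MUL +2rd +1wr — yes → AL3|MU0|ME2|BR0|rd1|wr3
(2) want 1×MUL +2rd +1wr — FU → AL3|MU0|ME2|BR0|rd1|wr3
(3) want 1×MUL +2rd +1wr — FU → AL3|MU0|ME2|BR0|rd1|wr3
(4) want 1×ALU +2rd +1wr — RD_PORT → AL3|MU0|ME2|BR0|rd1|wr3
(5) want 1×MUL +2rd +1wr — FU → AL3|MU0|ME2|BR0|rd1|wr3

issued = [0, 1]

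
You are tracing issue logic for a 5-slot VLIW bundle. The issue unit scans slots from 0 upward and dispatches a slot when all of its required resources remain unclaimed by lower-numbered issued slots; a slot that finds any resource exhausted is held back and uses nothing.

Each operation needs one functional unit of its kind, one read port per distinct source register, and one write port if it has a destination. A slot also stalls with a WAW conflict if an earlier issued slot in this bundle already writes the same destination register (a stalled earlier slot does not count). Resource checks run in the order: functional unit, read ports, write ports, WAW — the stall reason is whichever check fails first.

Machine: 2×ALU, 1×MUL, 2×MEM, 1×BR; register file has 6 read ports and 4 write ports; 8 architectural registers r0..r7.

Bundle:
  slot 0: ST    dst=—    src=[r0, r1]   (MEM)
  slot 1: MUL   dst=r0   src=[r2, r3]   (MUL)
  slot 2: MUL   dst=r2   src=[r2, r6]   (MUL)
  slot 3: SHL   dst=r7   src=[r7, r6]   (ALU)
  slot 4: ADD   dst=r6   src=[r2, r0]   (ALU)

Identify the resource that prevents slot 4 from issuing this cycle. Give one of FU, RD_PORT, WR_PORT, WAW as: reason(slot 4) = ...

[0] MEM needs rd=2 wr=0: ok; after: ALU=2 MUL=1 MEM=1 BR=1, R=4, W=4
[1] MUL needs rd=2 wr=1: ok; after: ALU=2 MUL=0 MEM=1 BR=1, R=2, W=3
[2] MUL needs rd=2 wr=1: FU; after: ALU=2 MUL=0 MEM=1 BR=1, R=2, W=3
[3] ALU needs rd=2 wr=1: ok; after: ALU=1 MUL=0 MEM=1 BR=1, R=0, W=2
[4] ALU needs rd=2 wr=1: RD_PORT; after: ALU=1 MUL=0 MEM=1 BR=1, R=0, W=2

reason(slot 4) = RD_PORT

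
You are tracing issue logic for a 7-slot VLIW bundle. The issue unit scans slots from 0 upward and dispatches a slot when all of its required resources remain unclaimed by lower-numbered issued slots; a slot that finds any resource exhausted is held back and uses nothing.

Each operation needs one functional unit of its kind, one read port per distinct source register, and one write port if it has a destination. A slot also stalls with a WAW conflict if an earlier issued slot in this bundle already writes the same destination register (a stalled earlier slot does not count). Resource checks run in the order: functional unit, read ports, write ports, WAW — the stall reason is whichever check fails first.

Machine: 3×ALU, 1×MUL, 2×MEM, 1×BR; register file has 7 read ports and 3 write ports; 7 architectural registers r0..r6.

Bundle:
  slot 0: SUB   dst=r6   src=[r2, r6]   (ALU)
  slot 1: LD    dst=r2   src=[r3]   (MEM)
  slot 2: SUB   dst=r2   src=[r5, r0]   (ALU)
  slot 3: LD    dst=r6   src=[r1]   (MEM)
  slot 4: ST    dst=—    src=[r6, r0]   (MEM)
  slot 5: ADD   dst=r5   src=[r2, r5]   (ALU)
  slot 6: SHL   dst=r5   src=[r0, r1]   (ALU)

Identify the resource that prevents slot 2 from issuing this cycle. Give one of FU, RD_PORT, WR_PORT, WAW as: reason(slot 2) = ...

reason(slot 2) = WAW

#0 ALU src=r2,r6 dispatched  <A:2 Mu:1 Ld:2 B:1 rd:5 wr:2>
#1 MEM src=r3 dispatched  <A:2 Mu:1 Ld:1 B:1 rd:4 wr:1>
#2 ALU src=r5,r0 held:WAW  <A:2 Mu:1 Ld:1 B:1 rd:4 wr:1>
#3 MEM src=r1 held:WAW  <A:2 Mu:1 Ld:1 B:1 rd:4 wr:1>
#4 MEM src=r6,r0 dispatched  <A:2 Mu:1 Ld:0 B:1 rd:2 wr:1>
#5 ALU src=r2,r5 dispatched  <A:1 Mu:1 Ld:0 B:1 rd:0 wr:0>
#6 ALU src=r0,r1 held:RD_PORT  <A:1 Mu:1 Ld:0 B:1 rd:0 wr:0>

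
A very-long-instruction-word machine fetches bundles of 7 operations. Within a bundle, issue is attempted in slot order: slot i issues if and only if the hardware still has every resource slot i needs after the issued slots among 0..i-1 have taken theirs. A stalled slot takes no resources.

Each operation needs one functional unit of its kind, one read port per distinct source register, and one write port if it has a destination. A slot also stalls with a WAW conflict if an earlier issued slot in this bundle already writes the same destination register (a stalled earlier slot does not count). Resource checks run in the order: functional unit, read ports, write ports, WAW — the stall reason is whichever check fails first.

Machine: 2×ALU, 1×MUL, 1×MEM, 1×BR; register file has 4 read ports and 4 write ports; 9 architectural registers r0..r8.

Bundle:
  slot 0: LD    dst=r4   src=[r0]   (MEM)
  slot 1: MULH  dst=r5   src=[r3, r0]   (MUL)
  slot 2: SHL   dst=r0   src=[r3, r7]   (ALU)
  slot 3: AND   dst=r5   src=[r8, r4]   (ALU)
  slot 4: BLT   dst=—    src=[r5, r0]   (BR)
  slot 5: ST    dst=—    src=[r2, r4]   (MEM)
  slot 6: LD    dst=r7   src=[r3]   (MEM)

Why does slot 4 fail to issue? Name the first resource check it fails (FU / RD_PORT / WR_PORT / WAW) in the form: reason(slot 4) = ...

reason(slot 4) = RD_PORT

[0] MEM needs rd=1 wr=1: ok; after: ALU=2 MUL=1 MEM=0 BR=1, R=3, W=3
[1] MUL needs rd=2 wr=1: ok; after: ALU=2 MUL=0 MEM=0 BR=1, R=1, W=2
[2] ALU needs rd=2 wr=1: RD_PORT; after: ALU=2 MUL=0 MEM=0 BR=1, R=1, W=2
[3] ALU needs rd=2 wr=1: RD_PORT; after: ALU=2 MUL=0 MEM=0 BR=1, R=1, W=2
[4] BR needs rd=2 wr=0: RD_PORT; after: ALU=2 MUL=0 MEM=0 BR=1, R=1, W=2
[5] MEM needs rd=2 wr=0: FU; after: ALU=2 MUL=0 MEM=0 BR=1, R=1, W=2
[6] MEM needs rd=1 wr=1: FU; after: ALU=2 MUL=0 MEM=0 BR=1, R=1, W=2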